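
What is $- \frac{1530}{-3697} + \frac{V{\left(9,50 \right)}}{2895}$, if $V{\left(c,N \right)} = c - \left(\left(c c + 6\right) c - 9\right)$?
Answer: $\frac{106743}{713521} \approx 0.1496$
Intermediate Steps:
$V{\left(c,N \right)} = 9 + c - c \left(6 + c^{2}\right)$ ($V{\left(c,N \right)} = c - \left(\left(c^{2} + 6\right) c - 9\right) = c - \left(\left(6 + c^{2}\right) c - 9\right) = c - \left(c \left(6 + c^{2}\right) - 9\right) = c - \left(-9 + c \left(6 + c^{2}\right)\right) = 9 + c - c \left(6 + c^{2}\right)$)
$- \frac{1530}{-3697} + \frac{V{\left(9,50 \right)}}{2895} = - \frac{1530}{-3697} + \frac{9 - 9^{3} - 45}{2895} = \left(-1530\right) \left(- \frac{1}{3697}\right) + \left(9 - 729 - 45\right) \frac{1}{2895} = \frac{1530}{3697} + \left(9 - 729 - 45\right) \frac{1}{2895} = \frac{1530}{3697} - \frac{51}{193} = \frac{106743}{713521}$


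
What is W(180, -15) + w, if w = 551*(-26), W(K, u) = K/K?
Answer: -14325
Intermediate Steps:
W(K, u) = 1
w = -14326
W(180, -15) + w = 1 - 14326 = -14325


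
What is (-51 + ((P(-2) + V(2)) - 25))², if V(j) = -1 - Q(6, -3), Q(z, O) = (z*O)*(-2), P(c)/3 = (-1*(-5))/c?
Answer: 58081/4 ≈ 14520.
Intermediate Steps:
P(c) = 15/c (P(c) = 3*((-1*(-5))/c) = 3*(5/c) = 15/c)
Q(z, O) = -2*O*z (Q(z, O) = (O*z)*(-2) = -2*O*z)
V(j) = -37 (V(j) = -1 - (-2)*(-3)*6 = -1 - 1*36 = -1 - 36 = -37)
(-51 + ((P(-2) + V(2)) - 25))² = (-51 + ((15/(-2) - 37) - 25))² = (-51 + ((15*(-½) - 37) - 25))² = (-51 + ((-15/2 - 37) - 25))² = (-51 + (-89/2 - 25))² = (-51 - 139/2)² = (-241/2)² = 58081/4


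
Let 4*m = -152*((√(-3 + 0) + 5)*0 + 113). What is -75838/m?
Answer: 37919/2147 ≈ 17.661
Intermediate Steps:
m = -4294 (m = (-152*((√(-3 + 0) + 5)*0 + 113))/4 = (-152*((√(-3) + 5)*0 + 113))/4 = (-152*((I*√3 + 5)*0 + 113))/4 = (-152*((5 + I*√3)*0 + 113))/4 = (-152*(0 + 113))/4 = (-152*113)/4 = (¼)*(-17176) = -4294)
-75838/m = -75838/(-4294) = -75838*(-1/4294) = 37919/2147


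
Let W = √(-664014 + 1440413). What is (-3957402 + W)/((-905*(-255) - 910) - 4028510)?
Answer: 1319134/1266215 - √776399/3798645 ≈ 1.0416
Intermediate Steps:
W = √776399 ≈ 881.13
(-3957402 + W)/((-905*(-255) - 910) - 4028510) = (-3957402 + √776399)/((-905*(-255) - 910) - 4028510) = (-3957402 + √776399)/((230775 - 910) - 4028510) = (-3957402 + √776399)/(229865 - 4028510) = (-3957402 + √776399)/(-3798645) = (-3957402 + √776399)*(-1/3798645) = 1319134/1266215 - √776399/3798645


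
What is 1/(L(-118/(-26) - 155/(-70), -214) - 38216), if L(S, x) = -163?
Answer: -1/38379 ≈ -2.6056e-5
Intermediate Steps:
1/(L(-118/(-26) - 155/(-70), -214) - 38216) = 1/(-163 - 38216) = 1/(-38379) = -1/38379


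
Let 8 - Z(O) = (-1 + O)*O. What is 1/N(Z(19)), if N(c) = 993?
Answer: 1/993 ≈ 0.0010071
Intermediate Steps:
Z(O) = 8 - O*(-1 + O) (Z(O) = 8 - (-1 + O)*O = 8 - O*(-1 + O))
1/N(Z(19)) = 1/993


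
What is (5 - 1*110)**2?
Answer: 11025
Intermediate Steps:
(5 - 1*110)**2 = (5 - 110)**2 = (-105)**2 = 11025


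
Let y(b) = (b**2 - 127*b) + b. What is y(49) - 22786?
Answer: -26559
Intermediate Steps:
y(b) = b**2 - 126*b
y(49) - 22786 = 49*(-126 + 49) - 22786 = 49*(-77) - 22786 = -3773 - 22786 = -26559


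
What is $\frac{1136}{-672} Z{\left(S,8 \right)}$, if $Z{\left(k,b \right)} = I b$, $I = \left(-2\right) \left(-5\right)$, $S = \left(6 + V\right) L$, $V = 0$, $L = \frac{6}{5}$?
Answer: $- \frac{2840}{21} \approx -135.24$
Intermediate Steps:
$L = \frac{6}{5}$ ($L = 6 \cdot \frac{1}{5} = \frac{6}{5} \approx 1.2$)
$S = \frac{36}{5}$ ($S = \left(6 + 0\right) \frac{6}{5} = 6 \cdot \frac{6}{5} = \frac{36}{5} \approx 7.2$)
$I = 10$
$Z{\left(k,b \right)} = 10 b$
$\frac{1136}{-672} Z{\left(S,8 \right)} = \frac{1136}{-672} \cdot 10 \cdot 8 = 1136 \left(- \frac{1}{672}\right) 80 = \left(- \frac{71}{42}\right) 80 = - \frac{2840}{21}$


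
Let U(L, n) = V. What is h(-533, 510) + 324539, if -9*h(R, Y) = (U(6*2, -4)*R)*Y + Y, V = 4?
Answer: 1335887/3 ≈ 4.4530e+5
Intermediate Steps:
U(L, n) = 4
h(R, Y) = -Y/9 - 4*R*Y/9 (h(R, Y) = -((4*R)*Y + Y)/9 = -(4*R*Y + Y)/9 = -(Y + 4*R*Y)/9 = -Y/9 - 4*R*Y/9)
h(-533, 510) + 324539 = -⅑*510*(1 + 4*(-533)) + 324539 = -⅑*510*(1 - 2132) + 324539 = -⅑*510*(-2131) + 324539 = 362270/3 + 324539 = 1335887/3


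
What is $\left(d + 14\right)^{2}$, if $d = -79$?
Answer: $4225$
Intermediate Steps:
$\left(d + 14\right)^{2} = \left(-79 + 14\right)^{2} = \left(-65\right)^{2} = 4225$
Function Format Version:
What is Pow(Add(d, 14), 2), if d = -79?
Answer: 4225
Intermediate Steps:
Pow(Add(d, 14), 2) = Pow(Add(-79, 14), 2) = Pow(-65, 2) = 4225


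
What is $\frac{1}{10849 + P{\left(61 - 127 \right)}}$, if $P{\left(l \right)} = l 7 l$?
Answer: $\frac{1}{41341} \approx 2.4189 \cdot 10^{-5}$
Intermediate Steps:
$P{\left(l \right)} = 7 l^{2}$ ($P{\left(l \right)} = 7 l l = 7 l^{2}$)
$\frac{1}{10849 + P{\left(61 - 127 \right)}} = \frac{1}{10849 + 7 \left(61 - 127\right)^{2}} = \frac{1}{10849 + 7 \left(-66\right)^{2}} = \frac{1}{10849 + 7 \cdot 4356} = \frac{1}{10849 + 30492} = \frac{1}{41341}$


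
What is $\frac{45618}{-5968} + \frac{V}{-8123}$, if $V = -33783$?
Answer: $- \frac{84469035}{24239032} \approx -3.4848$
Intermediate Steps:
$\frac{45618}{-5968} + \frac{V}{-8123} = \frac{45618}{-5968} - \frac{33783}{-8123} = 45618 \left(- \frac{1}{5968}\right) - - \frac{33783}{8123} = - \frac{22809}{2984} + \frac{33783}{8123} = - \frac{84469035}{24239032}$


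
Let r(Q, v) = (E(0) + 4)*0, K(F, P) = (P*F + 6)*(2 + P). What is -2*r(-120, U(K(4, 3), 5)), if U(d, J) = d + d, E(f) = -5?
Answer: 0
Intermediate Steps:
K(F, P) = (2 + P)*(6 + F*P) (K(F, P) = (F*P + 6)*(2 + P) = (6 + F*P)*(2 + P) = (2 + P)*(6 + F*P))
U(d, J) = 2*d
r(Q, v) = 0 (r(Q, v) = (-5 + 4)*0 = -1*0 = 0)
-2*r(-120, U(K(4, 3), 5)) = -2*0 = 0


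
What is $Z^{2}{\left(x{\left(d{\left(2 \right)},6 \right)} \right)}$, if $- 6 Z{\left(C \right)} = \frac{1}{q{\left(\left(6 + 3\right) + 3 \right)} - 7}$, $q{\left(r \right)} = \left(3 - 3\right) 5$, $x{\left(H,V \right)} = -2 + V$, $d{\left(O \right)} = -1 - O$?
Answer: $\frac{1}{1764} \approx 0.00056689$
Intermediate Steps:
$q{\left(r \right)} = 0$ ($q{\left(r \right)} = 0 \cdot 5 = 0$)
$Z{\left(C \right)} = \frac{1}{42}$ ($Z{\left(C \right)} = - \frac{1}{6 \left(0 - 7\right)} = - \frac{1}{6 \left(-7\right)} = \left(- \frac{1}{6}\right) \left(- \frac{1}{7}\right) = \frac{1}{42}$)
$Z^{2}{\left(x{\left(d{\left(2 \right)},6 \right)} \right)} = \left(\frac{1}{42}\right)^{2} = \frac{1}{1764}$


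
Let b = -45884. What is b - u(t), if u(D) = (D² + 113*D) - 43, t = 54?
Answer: -54859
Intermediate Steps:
u(D) = -43 + D² + 113*D
b - u(t) = -45884 - (-43 + 54² + 113*54) = -45884 - (-43 + 2916 + 6102) = -45884 - 1*8975 = -45884 - 8975 = -54859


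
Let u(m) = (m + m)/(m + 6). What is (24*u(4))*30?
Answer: 576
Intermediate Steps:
u(m) = 2*m/(6 + m) (u(m) = (2*m)/(6 + m) = 2*m/(6 + m))
(24*u(4))*30 = (24*(2*4/(6 + 4)))*30 = (24*(2*4/10))*30 = (24*(2*4*(⅒)))*30 = (24*(⅘))*30 = (96/5)*30 = 576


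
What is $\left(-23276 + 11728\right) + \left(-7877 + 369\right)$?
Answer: $-19056$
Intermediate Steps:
$\left(-23276 + 11728\right) + \left(-7877 + 369\right) = -11548 - 7508 = -19056$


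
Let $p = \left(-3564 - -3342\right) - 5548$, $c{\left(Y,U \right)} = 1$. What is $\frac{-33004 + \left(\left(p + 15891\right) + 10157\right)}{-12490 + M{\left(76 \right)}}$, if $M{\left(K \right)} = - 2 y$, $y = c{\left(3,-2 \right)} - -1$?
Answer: $\frac{6363}{6247} \approx 1.0186$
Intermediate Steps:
$y = 2$ ($y = 1 - -1 = 1 + 1 = 2$)
$p = -5770$ ($p = \left(-3564 + 3342\right) - 5548 = -222 - 5548 = -5770$)
$M{\left(K \right)} = -4$ ($M{\left(K \right)} = \left(-2\right) 2 = -4$)
$\frac{-33004 + \left(\left(p + 15891\right) + 10157\right)}{-12490 + M{\left(76 \right)}} = \frac{-33004 + \left(\left(-5770 + 15891\right) + 10157\right)}{-12490 - 4} = \frac{-33004 + \left(10121 + 10157\right)}{-12494} = \left(-33004 + 20278\right) \left(- \frac{1}{12494}\right) = \left(-12726\right) \left(- \frac{1}{12494}\right) = \frac{6363}{6247}$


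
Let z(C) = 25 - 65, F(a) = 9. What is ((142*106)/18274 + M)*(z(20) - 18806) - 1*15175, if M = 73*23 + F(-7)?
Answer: -290947171547/9137 ≈ -3.1843e+7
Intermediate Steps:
M = 1688 (M = 73*23 + 9 = 1679 + 9 = 1688)
z(C) = -40
((142*106)/18274 + M)*(z(20) - 18806) - 1*15175 = ((142*106)/18274 + 1688)*(-40 - 18806) - 1*15175 = (15052*(1/18274) + 1688)*(-18846) - 15175 = (7526/9137 + 1688)*(-18846) - 15175 = (15430782/9137)*(-18846) - 15175 = -290808517572/9137 - 15175 = -290947171547/9137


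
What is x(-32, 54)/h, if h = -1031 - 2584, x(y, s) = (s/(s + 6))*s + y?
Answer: -83/18075 ≈ -0.0045920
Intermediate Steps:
x(y, s) = y + s²/(6 + s) (x(y, s) = (s/(6 + s))*s + y = s²/(6 + s) + y = y + s²/(6 + s))
h = -3615
x(-32, 54)/h = ((54² + 6*(-32) + 54*(-32))/(6 + 54))/(-3615) = ((2916 - 192 - 1728)/60)*(-1/3615) = ((1/60)*996)*(-1/3615) = (83/5)*(-1/3615) = -83/18075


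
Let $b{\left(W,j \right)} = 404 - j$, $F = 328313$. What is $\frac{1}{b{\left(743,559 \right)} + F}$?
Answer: $\frac{1}{328158} \approx 3.0473 \cdot 10^{-6}$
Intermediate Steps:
$\frac{1}{b{\left(743,559 \right)} + F} = \frac{1}{\left(404 - 559\right) + 328313} = \frac{1}{-155 + 328313} = \frac{1}{328158}$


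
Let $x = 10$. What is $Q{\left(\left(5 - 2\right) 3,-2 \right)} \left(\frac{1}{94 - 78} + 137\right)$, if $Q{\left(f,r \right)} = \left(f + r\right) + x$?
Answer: $\frac{37281}{16} \approx 2330.1$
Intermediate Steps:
$Q{\left(f,r \right)} = 10 + f + r$ ($Q{\left(f,r \right)} = \left(f + r\right) + 10 = 10 + f + r$)
$Q{\left(\left(5 - 2\right) 3,-2 \right)} \left(\frac{1}{94 - 78} + 137\right) = \left(10 + \left(5 - 2\right) 3 - 2\right) \left(\frac{1}{94 - 78} + 137\right) = \left(10 + 3 \cdot 3 - 2\right) \left(\frac{1}{16} + 137\right) = \left(10 + 9 - 2\right) \left(\frac{1}{16} + 137\right) = 17 \cdot \frac{2193}{16} = \frac{37281}{16}$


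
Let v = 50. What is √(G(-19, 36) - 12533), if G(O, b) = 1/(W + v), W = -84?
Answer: 3*I*√1609798/34 ≈ 111.95*I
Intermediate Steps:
G(O, b) = -1/34 (G(O, b) = 1/(-84 + 50) = 1/(-34) = -1/34)
√(G(-19, 36) - 12533) = √(-1/34 - 12533) = √(-426123/34) = 3*I*√1609798/34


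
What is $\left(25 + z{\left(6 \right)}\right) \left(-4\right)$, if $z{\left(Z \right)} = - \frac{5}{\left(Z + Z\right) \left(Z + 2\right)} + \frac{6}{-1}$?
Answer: $- \frac{1819}{24} \approx -75.792$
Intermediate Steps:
$z{\left(Z \right)} = -6 - \frac{5}{2 Z \left(2 + Z\right)}$ ($z{\left(Z \right)} = - \frac{5}{2 Z \left(2 + Z\right)} + 6 \left(-1\right) = - \frac{5}{2 Z \left(2 + Z\right)} - 6 = -6 - \frac{5}{2 Z \left(2 + Z\right)}$)
$\left(25 + z{\left(6 \right)}\right) \left(-4\right) = \left(25 + \frac{-5 - 144 - 12 \cdot 6^{2}}{2 \cdot 6 \left(2 + 6\right)}\right) \left(-4\right) = \left(25 + \frac{1}{2} \cdot \frac{1}{6} \cdot \frac{1}{8} \left(-5 - 144 - 432\right)\right) \left(-4\right) = \left(25 + \frac{1}{2} \cdot \frac{1}{6} \cdot \frac{1}{8} \left(-581\right)\right) \left(-4\right) = \left(25 - \frac{581}{96}\right) \left(-4\right) = \frac{1819}{96} \left(-4\right) = - \frac{1819}{24}$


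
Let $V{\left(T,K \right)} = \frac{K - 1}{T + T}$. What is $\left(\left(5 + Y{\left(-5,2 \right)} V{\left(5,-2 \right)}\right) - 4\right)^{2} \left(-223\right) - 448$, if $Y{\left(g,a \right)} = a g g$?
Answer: $-44156$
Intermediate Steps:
$V{\left(T,K \right)} = \frac{-1 + K}{2 T}$
$Y{\left(g,a \right)} = a g^{2}$
$\left(\left(5 + Y{\left(-5,2 \right)} V{\left(5,-2 \right)}\right) - 4\right)^{2} \left(-223\right) - 448 = \left(\left(5 + 2 \left(-5\right)^{2} \frac{-1 - 2}{2 \cdot 5}\right) - 4\right)^{2} \left(-223\right) - 448 = \left(\left(5 + 2 \cdot 25 \cdot \frac{1}{2} \cdot \frac{1}{5} \left(-3\right)\right) - 4\right)^{2} \left(-223\right) - 448 = \left(\left(5 + 50 \left(- \frac{3}{10}\right)\right) - 4\right)^{2} \left(-223\right) - 448 = \left(\left(5 - 15\right) - 4\right)^{2} \left(-223\right) - 448 = \left(-10 - 4\right)^{2} \left(-223\right) - 448 = \left(-14\right)^{2} \left(-223\right) - 448 = 196 \left(-223\right) - 448 = -43708 - 448 = -44156$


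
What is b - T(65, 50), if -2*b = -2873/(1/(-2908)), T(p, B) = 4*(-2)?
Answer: -4177334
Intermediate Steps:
T(p, B) = -8
b = -4177342 (b = -(-2873)/(2*(1/(-2908))) = -(-2873)/(2*(-1/2908)) = -(-2873)*(-2908)/2 = -½*8354684 = -4177342)
b - T(65, 50) = -4177342 - 1*(-8) = -4177342 + 8 = -4177334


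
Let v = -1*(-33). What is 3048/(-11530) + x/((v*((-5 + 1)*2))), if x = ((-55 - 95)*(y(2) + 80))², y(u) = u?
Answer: -36341135514/63415 ≈ -5.7307e+5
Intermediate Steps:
v = 33
x = 151290000 (x = ((-55 - 95)*(2 + 80))² = (-150*82)² = (-12300)² = 151290000)
3048/(-11530) + x/((v*((-5 + 1)*2))) = 3048/(-11530) + 151290000/((33*((-5 + 1)*2))) = 3048*(-1/11530) + 151290000/((33*(-4*2))) = -1524/5765 + 151290000/((33*(-8))) = -1524/5765 + 151290000/(-264) = -1524/5765 + 151290000*(-1/264) = -1524/5765 - 6303750/11 = -36341135514/63415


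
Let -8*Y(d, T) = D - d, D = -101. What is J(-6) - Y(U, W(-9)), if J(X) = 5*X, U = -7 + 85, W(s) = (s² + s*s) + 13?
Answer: -419/8 ≈ -52.375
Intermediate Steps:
W(s) = 13 + 2*s² (W(s) = (s² + s²) + 13 = 2*s² + 13 = 13 + 2*s²)
U = 78
Y(d, T) = 101/8 + d/8 (Y(d, T) = -(-101 - d)/8 = 101/8 + d/8)
J(-6) - Y(U, W(-9)) = 5*(-6) - (101/8 + (⅛)*78) = -30 - (101/8 + 39/4) = -30 - 1*179/8 = -30 - 179/8 = -419/8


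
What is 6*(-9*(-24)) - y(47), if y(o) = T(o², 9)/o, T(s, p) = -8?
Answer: 60920/47 ≈ 1296.2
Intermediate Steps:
y(o) = -8/o
6*(-9*(-24)) - y(47) = 6*(-9*(-24)) - (-8)/47 = 6*216 - (-8)/47 = 1296 - 1*(-8/47) = 1296 + 8/47 = 60920/47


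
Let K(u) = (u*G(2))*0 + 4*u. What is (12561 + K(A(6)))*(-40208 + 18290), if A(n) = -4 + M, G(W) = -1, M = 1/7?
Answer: -1924816842/7 ≈ -2.7497e+8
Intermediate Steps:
M = 1/7 ≈ 0.14286
A(n) = -27/7 (A(n) = -4 + 1/7 = -27/7)
K(u) = 4*u (K(u) = (u*(-1))*0 + 4*u = -u*0 + 4*u = 0 + 4*u = 4*u)
(12561 + K(A(6)))*(-40208 + 18290) = (12561 + 4*(-27/7))*(-40208 + 18290) = (12561 - 108/7)*(-21918) = (87819/7)*(-21918) = -1924816842/7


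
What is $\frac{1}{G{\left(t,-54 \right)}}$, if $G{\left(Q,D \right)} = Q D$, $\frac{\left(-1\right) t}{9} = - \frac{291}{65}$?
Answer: $- \frac{65}{141426} \approx -0.0004596$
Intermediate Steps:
$t = \frac{2619}{65}$ ($t = - 9 \left(- \frac{291}{65}\right) = - 9 \left(\left(-291\right) \frac{1}{65}\right) = \left(-9\right) \left(- \frac{291}{65}\right) = \frac{2619}{65} \approx 40.292$)
$G{\left(Q,D \right)} = D Q$
$\frac{1}{G{\left(t,-54 \right)}} = \frac{1}{\left(-54\right) \frac{2619}{65}} = \frac{1}{- \frac{141426}{65}} = - \frac{65}{141426}$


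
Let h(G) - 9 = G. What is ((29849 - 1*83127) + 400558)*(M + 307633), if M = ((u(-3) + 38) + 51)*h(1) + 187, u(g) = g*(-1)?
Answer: 107219227200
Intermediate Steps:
u(g) = -g
h(G) = 9 + G
M = 1107 (M = ((-1*(-3) + 38) + 51)*(9 + 1) + 187 = ((3 + 38) + 51)*10 + 187 = (41 + 51)*10 + 187 = 92*10 + 187 = 920 + 187 = 1107)
((29849 - 1*83127) + 400558)*(M + 307633) = ((29849 - 1*83127) + 400558)*(1107 + 307633) = ((29849 - 83127) + 400558)*308740 = (-53278 + 400558)*308740 = 347280*308740 = 107219227200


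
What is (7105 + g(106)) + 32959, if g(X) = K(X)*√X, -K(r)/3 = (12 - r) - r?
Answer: 40064 + 600*√106 ≈ 46241.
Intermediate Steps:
K(r) = -36 + 6*r (K(r) = -3*((12 - r) - r) = -3*(12 - 2*r) = -36 + 6*r)
g(X) = √X*(-36 + 6*X) (g(X) = (-36 + 6*X)*√X = √X*(-36 + 6*X))
(7105 + g(106)) + 32959 = (7105 + 6*√106*(-6 + 106)) + 32959 = (7105 + 6*√106*100) + 32959 = (7105 + 600*√106) + 32959 = 40064 + 600*√106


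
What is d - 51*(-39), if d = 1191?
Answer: 3180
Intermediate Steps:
d - 51*(-39) = 1191 - 51*(-39) = 1191 + 1989 = 3180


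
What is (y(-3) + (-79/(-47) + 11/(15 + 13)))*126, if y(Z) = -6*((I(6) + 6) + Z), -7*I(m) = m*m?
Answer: 176841/94 ≈ 1881.3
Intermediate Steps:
I(m) = -m²/7 (I(m) = -m*m/7 = -m²/7)
y(Z) = -36/7 - 6*Z (y(Z) = -6*((-⅐*6² + 6) + Z) = -6*((-⅐*36 + 6) + Z) = -6*((-36/7 + 6) + Z) = -6*(6/7 + Z) = -36/7 - 6*Z)
(y(-3) + (-79/(-47) + 11/(15 + 13)))*126 = ((-36/7 - 6*(-3)) + (-79/(-47) + 11/(15 + 13)))*126 = ((-36/7 + 18) + (-79*(-1/47) + 11/28))*126 = (90/7 + (79/47 + 11*(1/28)))*126 = (90/7 + (79/47 + 11/28))*126 = (90/7 + 2729/1316)*126 = (2807/188)*126 = 176841/94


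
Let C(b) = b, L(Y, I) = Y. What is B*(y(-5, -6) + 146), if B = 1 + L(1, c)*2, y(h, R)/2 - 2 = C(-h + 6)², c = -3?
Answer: 1176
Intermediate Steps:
y(h, R) = 4 + 2*(6 - h)² (y(h, R) = 4 + 2*(-h + 6)² = 4 + 2*(6 - h)²)
B = 3 (B = 1 + 1*2 = 1 + 2 = 3)
B*(y(-5, -6) + 146) = 3*((4 + 2*(-6 - 5)²) + 146) = 3*((4 + 2*(-11)²) + 146) = 3*((4 + 2*121) + 146) = 3*((4 + 242) + 146) = 3*(246 + 146) = 3*392 = 1176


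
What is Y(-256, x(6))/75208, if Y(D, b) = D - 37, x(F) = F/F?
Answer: -293/75208 ≈ -0.0038959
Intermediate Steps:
x(F) = 1
Y(D, b) = -37 + D
Y(-256, x(6))/75208 = (-37 - 256)/75208 = -293*1/75208 = -293/75208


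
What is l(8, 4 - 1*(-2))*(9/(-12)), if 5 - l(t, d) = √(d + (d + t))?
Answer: -15/4 + 3*√5/2 ≈ -0.39590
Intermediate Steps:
l(t, d) = 5 - √(t + 2*d) (l(t, d) = 5 - √(d + (d + t)) = 5 - √(t + 2*d))
l(8, 4 - 1*(-2))*(9/(-12)) = (5 - √(8 + 2*(4 - 1*(-2))))*(9/(-12)) = (5 - √(8 + 2*(4 + 2)))*(9*(-1/12)) = (5 - √(8 + 2*6))*(-¾) = (5 - √(8 + 12))*(-¾) = (5 - √20)*(-¾) = (5 - 2*√5)*(-¾) = -15/4 + 3*√5/2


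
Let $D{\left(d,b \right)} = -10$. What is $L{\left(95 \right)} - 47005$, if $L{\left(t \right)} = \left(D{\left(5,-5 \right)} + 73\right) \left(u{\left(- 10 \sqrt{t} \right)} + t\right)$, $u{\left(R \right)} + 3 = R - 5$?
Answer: $-41524 - 630 \sqrt{95} \approx -47665.0$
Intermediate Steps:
$u{\left(R \right)} = -8 + R$ ($u{\left(R \right)} = -3 + \left(R - 5\right) = -3 + \left(-5 + R\right) = -8 + R$)
$L{\left(t \right)} = -504 - 630 \sqrt{t} + 63 t$ ($L{\left(t \right)} = \left(-10 + 73\right) \left(\left(-8 - 10 \sqrt{t}\right) + t\right) = 63 \left(-8 + t - 10 \sqrt{t}\right) = -504 - 630 \sqrt{t} + 63 t$)
$L{\left(95 \right)} - 47005 = \left(-504 - 630 \sqrt{95} + 63 \cdot 95\right) - 47005 = \left(-504 - 630 \sqrt{95} + 5985\right) - 47005 = \left(5481 - 630 \sqrt{95}\right) - 47005 = -41524 - 630 \sqrt{95}$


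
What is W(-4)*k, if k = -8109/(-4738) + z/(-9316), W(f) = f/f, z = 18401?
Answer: -5820247/22069604 ≈ -0.26372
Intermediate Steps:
W(f) = 1
k = -5820247/22069604 (k = -8109/(-4738) + 18401/(-9316) = -8109*(-1/4738) + 18401*(-1/9316) = 8109/4738 - 18401/9316 = -5820247/22069604 ≈ -0.26372)
W(-4)*k = 1*(-5820247/22069604) = -5820247/22069604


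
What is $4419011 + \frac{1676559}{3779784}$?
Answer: $\frac{5567636250061}{1259928} \approx 4.419 \cdot 10^{6}$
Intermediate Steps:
$4419011 + \frac{1676559}{3779784} = 4419011 + 1676559 \cdot \frac{1}{3779784} = 4419011 + \frac{558853}{1259928} = \frac{5567636250061}{1259928}$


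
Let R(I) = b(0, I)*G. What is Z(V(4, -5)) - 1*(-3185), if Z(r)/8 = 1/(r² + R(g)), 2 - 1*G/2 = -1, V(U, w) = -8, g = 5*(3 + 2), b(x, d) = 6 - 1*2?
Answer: 35036/11 ≈ 3185.1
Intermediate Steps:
b(x, d) = 4 (b(x, d) = 6 - 2 = 4)
g = 25 (g = 5*5 = 25)
G = 6 (G = 4 - 2*(-1) = 4 + 2 = 6)
R(I) = 24 (R(I) = 4*6 = 24)
Z(r) = 8/(24 + r²) (Z(r) = 8/(r² + 24) = 8/(24 + r²))
Z(V(4, -5)) - 1*(-3185) = 8/(24 + (-8)²) - 1*(-3185) = 8/(24 + 64) + 3185 = 8/88 + 3185 = 8*(1/88) + 3185 = 1/11 + 3185 = 35036/11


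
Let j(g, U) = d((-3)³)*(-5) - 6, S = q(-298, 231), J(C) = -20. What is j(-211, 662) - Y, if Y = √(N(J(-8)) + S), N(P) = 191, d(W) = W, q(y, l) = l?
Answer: 129 - √422 ≈ 108.46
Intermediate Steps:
S = 231
j(g, U) = 129 (j(g, U) = (-3)³*(-5) - 6 = -27*(-5) - 6 = 135 - 6 = 129)
Y = √422 (Y = √(191 + 231) = √422 ≈ 20.543)
j(-211, 662) - Y = 129 - √422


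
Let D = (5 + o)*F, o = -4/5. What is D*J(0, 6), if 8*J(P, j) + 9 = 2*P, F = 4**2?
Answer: -378/5 ≈ -75.600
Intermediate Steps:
o = -4/5 (o = -4*1/5 = -4/5 ≈ -0.80000)
F = 16
J(P, j) = -9/8 + P/4 (J(P, j) = -9/8 + (2*P)/8 = -9/8 + P/4)
D = 336/5 (D = (5 - 4/5)*16 = (21/5)*16 = 336/5 ≈ 67.200)
D*J(0, 6) = 336*(-9/8 + (1/4)*0)/5 = 336*(-9/8 + 0)/5 = (336/5)*(-9/8) = -378/5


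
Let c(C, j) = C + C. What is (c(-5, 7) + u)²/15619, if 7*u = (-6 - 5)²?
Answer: 2601/765331 ≈ 0.0033985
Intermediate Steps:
u = 121/7 (u = (-6 - 5)²/7 = (⅐)*(-11)² = (⅐)*121 = 121/7 ≈ 17.286)
c(C, j) = 2*C
(c(-5, 7) + u)²/15619 = (2*(-5) + 121/7)²/15619 = (-10 + 121/7)²*(1/15619) = (51/7)²*(1/15619) = (2601/49)*(1/15619) = 2601/765331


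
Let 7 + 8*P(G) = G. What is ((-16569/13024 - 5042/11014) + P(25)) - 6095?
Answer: -437115410819/71723168 ≈ -6094.5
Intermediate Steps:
P(G) = -7/8 + G/8
((-16569/13024 - 5042/11014) + P(25)) - 6095 = ((-16569/13024 - 5042/11014) + (-7/8 + (⅛)*25)) - 6095 = ((-16569*1/13024 - 5042*1/11014) + (-7/8 + 25/8)) - 6095 = ((-16569/13024 - 2521/5507) + 9/4) - 6095 = (-124078987/71723168 + 9/4) - 6095 = 37298141/71723168 - 6095 = -437115410819/71723168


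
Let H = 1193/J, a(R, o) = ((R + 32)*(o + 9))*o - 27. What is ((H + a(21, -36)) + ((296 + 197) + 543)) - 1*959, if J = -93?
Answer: 4794445/93 ≈ 51553.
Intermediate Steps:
a(R, o) = -27 + o*(9 + o)*(32 + R) (a(R, o) = ((32 + R)*(9 + o))*o - 27 = ((9 + o)*(32 + R))*o - 27 = o*(9 + o)*(32 + R) - 27 = -27 + o*(9 + o)*(32 + R))
H = -1193/93 (H = 1193/(-93) = 1193*(-1/93) = -1193/93 ≈ -12.828)
((H + a(21, -36)) + ((296 + 197) + 543)) - 1*959 = ((-1193/93 + (-27 + 32*(-36)² + 288*(-36) + 21*(-36)² + 9*21*(-36))) + ((296 + 197) + 543)) - 1*959 = ((-1193/93 + (-27 + 32*1296 - 10368 + 21*1296 - 6804)) + (493 + 543)) - 959 = ((-1193/93 + (-27 + 41472 - 10368 + 27216 - 6804)) + 1036) - 959 = ((-1193/93 + 51489) + 1036) - 959 = (4787284/93 + 1036) - 959 = 4883632/93 - 959 = 4794445/93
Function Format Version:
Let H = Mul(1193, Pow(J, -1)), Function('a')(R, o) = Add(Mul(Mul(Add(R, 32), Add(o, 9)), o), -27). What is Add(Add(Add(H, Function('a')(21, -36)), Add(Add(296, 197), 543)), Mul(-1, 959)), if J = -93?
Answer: Rational(4794445, 93) ≈ 51553.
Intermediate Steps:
Function('a')(R, o) = Add(-27, Mul(o, Add(9, o), Add(32, R))) (Function('a')(R, o) = Add(Mul(Mul(Add(32, R), Add(9, o)), o), -27) = Add(Mul(Mul(Add(9, o), Add(32, R)), o), -27) = Add(Mul(o, Add(9, o), Add(32, R)), -27) = Add(-27, Mul(o, Add(9, o), Add(32, R))))
H = Rational(-1193, 93) (H = Mul(1193, Pow(-93, -1)) = Mul(1193, Rational(-1, 93)) = Rational(-1193, 93) ≈ -12.828)
Add(Add(Add(H, Function('a')(21, -36)), Add(Add(296, 197), 543)), Mul(-1, 959)) = Add(Add(Add(Rational(-1193, 93), Add(-27, Mul(32, Pow(-36, 2)), Mul(288, -36), Mul(21, Pow(-36, 2)), Mul(9, 21, -36))), Add(Add(296, 197), 543)), Mul(-1, 959)) = Add(Add(Add(Rational(-1193, 93), Add(-27, Mul(32, 1296), -10368, Mul(21, 1296), -6804)), Add(493, 543)), -959) = Add(Add(Add(Rational(-1193, 93), Add(-27, 41472, -10368, 27216, -6804)), 1036), -959) = Add(Add(Add(Rational(-1193, 93), 51489), 1036), -959) = Add(Add(Rational(4787284, 93), 1036), -959) = Add(Rational(4883632, 93), -959) = Rational(4794445, 93)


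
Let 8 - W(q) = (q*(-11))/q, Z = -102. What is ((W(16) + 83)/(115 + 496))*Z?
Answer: -10404/611 ≈ -17.028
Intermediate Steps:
W(q) = 19 (W(q) = 8 - q*(-11)/q = 8 - (-11*q)/q = 8 - 1*(-11) = 8 + 11 = 19)
((W(16) + 83)/(115 + 496))*Z = ((19 + 83)/(115 + 496))*(-102) = (102/611)*(-102) = -10404/611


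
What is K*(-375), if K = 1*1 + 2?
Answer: -1125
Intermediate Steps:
K = 3 (K = 1 + 2 = 3)
K*(-375) = 3*(-375) = -1125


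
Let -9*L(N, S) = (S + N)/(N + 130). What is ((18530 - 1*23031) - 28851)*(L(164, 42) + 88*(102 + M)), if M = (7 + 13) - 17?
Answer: -407708755784/1323 ≈ -3.0817e+8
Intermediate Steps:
L(N, S) = -(N + S)/(9*(130 + N)) (L(N, S) = -(S + N)/(9*(N + 130)) = -(N + S)/(9*(130 + N)))
M = 3 (M = 20 - 17 = 3)
((18530 - 1*23031) - 28851)*(L(164, 42) + 88*(102 + M)) = ((18530 - 1*23031) - 28851)*((-1*164 - 1*42)/(9*(130 + 164)) + 88*(102 + 3)) = ((18530 - 23031) - 28851)*((⅑)*(-164 - 42)/294 + 88*105) = (-4501 - 28851)*((⅑)*(1/294)*(-206) + 9240) = -33352*(-103/1323 + 9240) = -33352*12224417/1323 = -407708755784/1323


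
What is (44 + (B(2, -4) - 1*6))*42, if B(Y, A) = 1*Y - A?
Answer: 1848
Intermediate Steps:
B(Y, A) = Y - A
(44 + (B(2, -4) - 1*6))*42 = (44 + ((2 - 1*(-4)) - 1*6))*42 = (44 + ((2 + 4) - 6))*42 = (44 + (6 - 6))*42 = (44 + 0)*42 = 44*42 = 1848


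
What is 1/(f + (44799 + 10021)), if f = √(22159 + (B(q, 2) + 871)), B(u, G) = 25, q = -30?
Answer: 10964/601041869 - √23055/3005209345 ≈ 1.8191e-5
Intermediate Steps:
f = √23055 (f = √(22159 + (25 + 871)) = √(22159 + 896) = √23055 ≈ 151.84)
1/(f + (44799 + 10021)) = 1/(√23055 + (44799 + 10021)) = 1/(√23055 + 54820) = 1/(54820 + √23055)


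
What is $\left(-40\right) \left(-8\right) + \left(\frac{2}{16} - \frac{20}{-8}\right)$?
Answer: $\frac{2581}{8} \approx 322.63$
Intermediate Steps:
$\left(-40\right) \left(-8\right) + \left(\frac{2}{16} - \frac{20}{-8}\right) = 320 + \left(2 \cdot \frac{1}{16} - - \frac{5}{2}\right) = 320 + \left(\frac{1}{8} + \frac{5}{2}\right) = 320 + \frac{21}{8} = \frac{2581}{8}$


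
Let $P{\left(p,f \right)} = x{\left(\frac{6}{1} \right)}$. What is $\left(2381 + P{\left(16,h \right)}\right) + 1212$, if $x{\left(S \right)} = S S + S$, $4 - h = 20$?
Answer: $3635$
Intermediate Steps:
$h = -16$ ($h = 4 - 20 = -16$)
$x{\left(S \right)} = S + S^{2}$ ($x{\left(S \right)} = S^{2} + S = S + S^{2}$)
$P{\left(p,f \right)} = 42$ ($P{\left(p,f \right)} = \frac{6}{1} \left(1 + \frac{6}{1}\right) = 6 \cdot 1 \left(1 + 6 \cdot 1\right) = 6 \left(1 + 6\right) = 6 \cdot 7 = 42$)
$\left(2381 + P{\left(16,h \right)}\right) + 1212 = \left(2381 + 42\right) + 1212 = 2423 + 1212 = 3635$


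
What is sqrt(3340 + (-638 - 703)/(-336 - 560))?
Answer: sqrt(41915734)/112 ≈ 57.806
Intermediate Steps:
sqrt(3340 + (-638 - 703)/(-336 - 560)) = sqrt(3340 - 1341/(-896)) = sqrt(3340 - 1341*(-1/896)) = sqrt(3340 + 1341/896) = sqrt(2993981/896) = sqrt(41915734)/112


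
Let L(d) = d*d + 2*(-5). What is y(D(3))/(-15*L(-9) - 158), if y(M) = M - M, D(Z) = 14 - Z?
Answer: 0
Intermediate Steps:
L(d) = -10 + d² (L(d) = d² - 10 = -10 + d²)
y(M) = 0
y(D(3))/(-15*L(-9) - 158) = 0/(-15*(-10 + (-9)²) - 158) = 0/(-15*(-10 + 81) - 158) = 0/(-15*71 - 158) = 0/(-1065 - 158) = 0/(-1223) = 0*(-1/1223) = 0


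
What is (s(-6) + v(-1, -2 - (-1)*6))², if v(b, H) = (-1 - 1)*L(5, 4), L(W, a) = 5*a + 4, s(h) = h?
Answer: 2916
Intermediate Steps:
L(W, a) = 4 + 5*a
v(b, H) = -48 (v(b, H) = (-1 - 1)*(4 + 5*4) = -2*(4 + 20) = -2*24 = -48)
(s(-6) + v(-1, -2 - (-1)*6))² = (-6 - 48)² = (-54)² = 2916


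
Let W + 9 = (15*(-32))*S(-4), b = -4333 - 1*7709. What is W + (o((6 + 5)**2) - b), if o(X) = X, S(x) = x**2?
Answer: 4474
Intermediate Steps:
b = -12042 (b = -4333 - 7709 = -12042)
W = -7689 (W = -9 + (15*(-32))*(-4)**2 = -9 - 480*16 = -9 - 7680 = -7689)
W + (o((6 + 5)**2) - b) = -7689 + ((6 + 5)**2 - 1*(-12042)) = -7689 + (11**2 + 12042) = -7689 + (121 + 12042) = -7689 + 12163 = 4474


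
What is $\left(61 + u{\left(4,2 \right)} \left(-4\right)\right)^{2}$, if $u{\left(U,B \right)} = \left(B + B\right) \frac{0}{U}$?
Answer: $3721$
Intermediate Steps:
$u{\left(U,B \right)} = 0$ ($u{\left(U,B \right)} = 2 B 0 = 0$)
$\left(61 + u{\left(4,2 \right)} \left(-4\right)\right)^{2} = \left(61 + 0 \left(-4\right)\right)^{2} = \left(61 + 0\right)^{2} = 61^{2} = 3721$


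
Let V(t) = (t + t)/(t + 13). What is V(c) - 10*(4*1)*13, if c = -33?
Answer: -5167/10 ≈ -516.70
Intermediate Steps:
V(t) = 2*t/(13 + t) (V(t) = (2*t)/(13 + t) = 2*t/(13 + t))
V(c) - 10*(4*1)*13 = 2*(-33)/(13 - 33) - 10*(4*1)*13 = 2*(-33)/(-20) - 10*4*13 = 2*(-33)*(-1/20) - 40*13 = 33/10 - 1*520 = 33/10 - 520 = -5167/10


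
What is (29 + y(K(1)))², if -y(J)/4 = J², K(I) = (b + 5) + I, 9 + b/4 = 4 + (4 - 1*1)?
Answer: 169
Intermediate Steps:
b = -8 (b = -36 + 4*(4 + (4 - 1*1)) = -36 + 4*(4 + (4 - 1)) = -36 + 4*(4 + 3) = -36 + 4*7 = -36 + 28 = -8)
K(I) = -3 + I (K(I) = (-8 + 5) + I = -3 + I)
y(J) = -4*J²
(29 + y(K(1)))² = (29 - 4*(-3 + 1)²)² = (29 - 4*(-2)²)² = (29 - 4*4)² = (29 - 16)² = 13² = 169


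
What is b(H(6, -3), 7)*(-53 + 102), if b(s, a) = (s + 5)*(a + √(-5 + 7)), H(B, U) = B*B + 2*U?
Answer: 12005 + 1715*√2 ≈ 14430.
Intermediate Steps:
H(B, U) = B² + 2*U
b(s, a) = (5 + s)*(a + √2)
b(H(6, -3), 7)*(-53 + 102) = (5*7 + 5*√2 + 7*(6² + 2*(-3)) + (6² + 2*(-3))*√2)*(-53 + 102) = (35 + 5*√2 + 7*(36 - 6) + (36 - 6)*√2)*49 = (35 + 5*√2 + 7*30 + 30*√2)*49 = (35 + 5*√2 + 210 + 30*√2)*49 = (245 + 35*√2)*49 = 12005 + 1715*√2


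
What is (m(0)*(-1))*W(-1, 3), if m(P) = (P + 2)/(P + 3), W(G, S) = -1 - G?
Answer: 0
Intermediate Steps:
m(P) = (2 + P)/(3 + P)
(m(0)*(-1))*W(-1, 3) = (((2 + 0)/(3 + 0))*(-1))*(-1 - 1*(-1)) = ((2/3)*(-1))*(-1 + 1) = (((1/3)*2)*(-1))*0 = ((2/3)*(-1))*0 = -2/3*0 = 0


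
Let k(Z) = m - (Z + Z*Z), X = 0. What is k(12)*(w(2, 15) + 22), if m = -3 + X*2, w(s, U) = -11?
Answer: -1749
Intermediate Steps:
m = -3 (m = -3 + 0*2 = -3 + 0 = -3)
k(Z) = -3 - Z - Z² (k(Z) = -3 - (Z + Z*Z) = -3 - (Z + Z²) = -3 + (-Z - Z²) = -3 - Z - Z²)
k(12)*(w(2, 15) + 22) = (-3 - 1*12 - 1*12²)*(-11 + 22) = (-3 - 12 - 1*144)*11 = (-3 - 12 - 144)*11 = -159*11 = -1749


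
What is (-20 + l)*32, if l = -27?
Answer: -1504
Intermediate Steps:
(-20 + l)*32 = (-20 - 27)*32 = -47*32 = -1504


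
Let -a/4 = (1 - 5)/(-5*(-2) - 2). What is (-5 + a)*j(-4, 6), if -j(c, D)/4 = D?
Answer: 72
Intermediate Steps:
j(c, D) = -4*D
a = 2 (a = -4*(1 - 5)/(-5*(-2) - 2) = -(-16)/(10 - 2) = -(-16)/8 = -4*(-1/2) = 2)
(-5 + a)*j(-4, 6) = (-5 + 2)*(-4*6) = -3*(-24) = 72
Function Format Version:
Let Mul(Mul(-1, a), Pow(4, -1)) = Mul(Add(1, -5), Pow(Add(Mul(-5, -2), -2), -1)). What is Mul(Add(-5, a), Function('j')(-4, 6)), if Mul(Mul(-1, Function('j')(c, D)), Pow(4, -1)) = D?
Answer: 72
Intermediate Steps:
Function('j')(c, D) = Mul(-4, D)
a = 2 (a = Mul(-4, Mul(Add(1, -5), Pow(Add(Mul(-5, -2), -2), -1))) = Mul(-4, Mul(-4, Pow(Add(10, -2), -1))) = Mul(-4, Mul(-4, Pow(8, -1))) = Mul(-4, Mul(-4, Rational(1, 8))) = Mul(-4, Rational(-1, 2)) = 2)
Mul(Add(-5, a), Function('j')(-4, 6)) = Mul(Add(-5, 2), Mul(-4, 6)) = Mul(-3, -24) = 72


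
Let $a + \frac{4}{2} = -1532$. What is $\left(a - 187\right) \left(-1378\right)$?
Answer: $2371538$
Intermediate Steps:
$a = -1534$ ($a = -2 - 1532 = -1534$)
$\left(a - 187\right) \left(-1378\right) = \left(-1534 - 187\right) \left(-1378\right) = \left(-1721\right) \left(-1378\right) = 2371538$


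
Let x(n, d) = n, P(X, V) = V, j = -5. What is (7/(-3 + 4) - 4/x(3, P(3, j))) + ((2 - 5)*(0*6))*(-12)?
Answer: 17/3 ≈ 5.6667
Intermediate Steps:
(7/(-3 + 4) - 4/x(3, P(3, j))) + ((2 - 5)*(0*6))*(-12) = (7/(-3 + 4) - 4/3) + ((2 - 5)*(0*6))*(-12) = (7/1 - 4*⅓) - 3*0*(-12) = (7*1 - 4/3) + 0*(-12) = (7 - 4/3) + 0 = 17/3 + 0 = 17/3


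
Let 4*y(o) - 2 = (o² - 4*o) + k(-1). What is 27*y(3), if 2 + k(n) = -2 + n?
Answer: -81/2 ≈ -40.500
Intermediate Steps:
k(n) = -4 + n (k(n) = -2 + (-2 + n) = -4 + n)
y(o) = -¾ - o + o²/4 (y(o) = ½ + ((o² - 4*o) + (-4 - 1))/4 = ½ + ((o² - 4*o) - 5)/4 = ½ + (-5 + o² - 4*o)/4 = ½ + (-5/4 - o + o²/4) = -¾ - o + o²/4)
27*y(3) = 27*(-¾ - 1*3 + (¼)*3²) = 27*(-¾ - 3 + (¼)*9) = 27*(-¾ - 3 + 9/4) = 27*(-3/2) = -81/2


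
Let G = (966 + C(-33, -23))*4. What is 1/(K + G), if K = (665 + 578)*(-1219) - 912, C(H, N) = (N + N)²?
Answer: -1/1503801 ≈ -6.6498e-7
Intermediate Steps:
C(H, N) = 4*N² (C(H, N) = (2*N)² = 4*N²)
K = -1516129 (K = 1243*(-1219) - 912 = -1515217 - 912 = -1516129)
G = 12328 (G = (966 + 4*(-23)²)*4 = (966 + 4*529)*4 = (966 + 2116)*4 = 3082*4 = 12328)
1/(K + G) = 1/(-1516129 + 12328) = 1/(-1503801) = -1/1503801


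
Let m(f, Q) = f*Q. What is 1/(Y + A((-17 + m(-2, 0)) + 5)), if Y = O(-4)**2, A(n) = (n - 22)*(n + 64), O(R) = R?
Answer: -1/1752 ≈ -0.00057078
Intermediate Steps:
m(f, Q) = Q*f
A(n) = (-22 + n)*(64 + n)
Y = 16 (Y = (-4)**2 = 16)
1/(Y + A((-17 + m(-2, 0)) + 5)) = 1/(16 + (-1408 + ((-17 + 0*(-2)) + 5)**2 + 42*((-17 + 0*(-2)) + 5))) = 1/(16 + (-1408 + ((-17 + 0) + 5)**2 + 42*((-17 + 0) + 5))) = 1/(16 + (-1408 + (-17 + 5)**2 + 42*(-17 + 5))) = 1/(16 + (-1408 + (-12)**2 + 42*(-12))) = 1/(16 + (-1408 + 144 - 504)) = 1/(16 - 1768) = 1/(-1752) = -1/1752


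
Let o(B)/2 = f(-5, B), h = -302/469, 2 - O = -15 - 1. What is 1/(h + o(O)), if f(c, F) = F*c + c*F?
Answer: -469/169142 ≈ -0.0027728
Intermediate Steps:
O = 18 (O = 2 - (-15 - 1) = 2 - 1*(-16) = 2 + 16 = 18)
h = -302/469 (h = -302*1/469 = -302/469 ≈ -0.64392)
f(c, F) = 2*F*c (f(c, F) = F*c + F*c = 2*F*c)
o(B) = -20*B (o(B) = 2*(2*B*(-5)) = 2*(-10*B) = -20*B)
1/(h + o(O)) = 1/(-302/469 - 20*18) = 1/(-302/469 - 360) = 1/(-169142/469) = -469/169142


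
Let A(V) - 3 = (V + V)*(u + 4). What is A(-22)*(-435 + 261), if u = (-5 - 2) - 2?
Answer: -38802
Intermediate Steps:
u = -9 (u = -7 - 2 = -9)
A(V) = 3 - 10*V (A(V) = 3 + (V + V)*(-9 + 4) = 3 + (2*V)*(-5) = 3 - 10*V)
A(-22)*(-435 + 261) = (3 - 10*(-22))*(-435 + 261) = (3 + 220)*(-174) = 223*(-174) = -38802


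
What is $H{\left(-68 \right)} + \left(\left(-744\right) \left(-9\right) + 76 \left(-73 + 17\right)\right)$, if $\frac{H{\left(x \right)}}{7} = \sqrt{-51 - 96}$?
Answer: $2440 + 49 i \sqrt{3} \approx 2440.0 + 84.87 i$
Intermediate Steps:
$H{\left(x \right)} = 49 i \sqrt{3}$ ($H{\left(x \right)} = 7 \sqrt{-51 - 96} = 7 \sqrt{-147} = 7 \cdot 7 i \sqrt{3} = 49 i \sqrt{3}$)
$H{\left(-68 \right)} + \left(\left(-744\right) \left(-9\right) + 76 \left(-73 + 17\right)\right) = 49 i \sqrt{3} + \left(\left(-744\right) \left(-9\right) + 76 \left(-73 + 17\right)\right) = 49 i \sqrt{3} + \left(6696 + 76 \left(-56\right)\right) = 49 i \sqrt{3} + \left(6696 - 4256\right) = 49 i \sqrt{3} + 2440 = 2440 + 49 i \sqrt{3}$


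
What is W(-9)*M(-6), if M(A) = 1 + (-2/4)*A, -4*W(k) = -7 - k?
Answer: -2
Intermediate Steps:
W(k) = 7/4 + k/4 (W(k) = -(-7 - k)/4 = 7/4 + k/4)
M(A) = 1 - A/2 (M(A) = 1 + (-2*¼)*A = 1 - A/2)
W(-9)*M(-6) = (7/4 + (¼)*(-9))*(1 - ½*(-6)) = (7/4 - 9/4)*(1 + 3) = -½*4 = -2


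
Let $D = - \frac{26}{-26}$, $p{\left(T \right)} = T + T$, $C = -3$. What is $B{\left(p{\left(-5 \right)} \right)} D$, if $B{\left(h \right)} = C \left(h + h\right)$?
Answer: $60$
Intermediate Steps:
$p{\left(T \right)} = 2 T$
$B{\left(h \right)} = - 6 h$ ($B{\left(h \right)} = - 3 \left(h + h\right) = - 3 \cdot 2 h = - 6 h$)
$D = 1$ ($D = \left(-26\right) \left(- \frac{1}{26}\right) = 1$)
$B{\left(p{\left(-5 \right)} \right)} D = - 6 \cdot 2 \left(-5\right) 1 = \left(-6\right) \left(-10\right) 1 = 60 \cdot 1 = 60$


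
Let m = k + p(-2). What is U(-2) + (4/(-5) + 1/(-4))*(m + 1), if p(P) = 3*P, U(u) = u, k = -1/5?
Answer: 173/50 ≈ 3.4600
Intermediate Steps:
k = -⅕ (k = -1*⅕ = -⅕ ≈ -0.20000)
m = -31/5 (m = -⅕ + 3*(-2) = -⅕ - 6 = -31/5 ≈ -6.2000)
U(-2) + (4/(-5) + 1/(-4))*(m + 1) = -2 + (4/(-5) + 1/(-4))*(-31/5 + 1) = -2 + (4*(-⅕) + 1*(-¼))*(-26/5) = -2 + (-⅘ - ¼)*(-26/5) = -2 - 21/20*(-26/5) = -2 + 273/50 = 173/50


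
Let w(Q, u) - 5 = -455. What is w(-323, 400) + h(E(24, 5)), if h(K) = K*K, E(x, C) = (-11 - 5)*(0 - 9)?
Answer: 20286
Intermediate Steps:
w(Q, u) = -450 (w(Q, u) = 5 - 455 = -450)
E(x, C) = 144 (E(x, C) = -16*(-9) = 144)
h(K) = K²
w(-323, 400) + h(E(24, 5)) = -450 + 144² = -450 + 20736 = 20286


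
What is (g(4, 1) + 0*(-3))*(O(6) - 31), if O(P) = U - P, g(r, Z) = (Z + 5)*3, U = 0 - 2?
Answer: -702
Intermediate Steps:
U = -2
g(r, Z) = 15 + 3*Z (g(r, Z) = (5 + Z)*3 = 15 + 3*Z)
O(P) = -2 - P
(g(4, 1) + 0*(-3))*(O(6) - 31) = ((15 + 3*1) + 0*(-3))*((-2 - 1*6) - 31) = ((15 + 3) + 0)*((-2 - 6) - 31) = (18 + 0)*(-8 - 31) = 18*(-39) = -702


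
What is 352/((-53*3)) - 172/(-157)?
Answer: -27916/24963 ≈ -1.1183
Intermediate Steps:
352/((-53*3)) - 172/(-157) = 352/(-159) - 172*(-1/157) = 352*(-1/159) + 172/157 = -352/159 + 172/157 = -27916/24963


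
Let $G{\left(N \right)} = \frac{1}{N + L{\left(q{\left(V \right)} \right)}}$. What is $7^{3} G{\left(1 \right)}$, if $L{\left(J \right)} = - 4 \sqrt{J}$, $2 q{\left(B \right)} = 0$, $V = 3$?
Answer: $343$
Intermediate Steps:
$q{\left(B \right)} = 0$ ($q{\left(B \right)} = \frac{1}{2} \cdot 0 = 0$)
$G{\left(N \right)} = \frac{1}{N}$ ($G{\left(N \right)} = \frac{1}{N - 4 \sqrt{0}} = \frac{1}{N - 0} = \frac{1}{N + 0} = \frac{1}{N}$)
$7^{3} G{\left(1 \right)} = \frac{7^{3}}{1} = 343 \cdot 1 = 343$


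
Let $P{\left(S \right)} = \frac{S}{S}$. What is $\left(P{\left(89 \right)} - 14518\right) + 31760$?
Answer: $17243$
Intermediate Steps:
$P{\left(S \right)} = 1$
$\left(P{\left(89 \right)} - 14518\right) + 31760 = \left(1 - 14518\right) + 31760 = -14517 + 31760 = 17243$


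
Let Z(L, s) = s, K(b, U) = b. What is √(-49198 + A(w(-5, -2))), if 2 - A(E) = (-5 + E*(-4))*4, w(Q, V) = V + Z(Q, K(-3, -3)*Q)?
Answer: 2*I*√12242 ≈ 221.29*I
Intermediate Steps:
w(Q, V) = V - 3*Q
A(E) = 22 + 16*E (A(E) = 2 - (-5 + E*(-4))*4 = 2 - (-5 - 4*E)*4 = 2 - (-20 - 16*E) = 2 + (20 + 16*E) = 22 + 16*E)
√(-49198 + A(w(-5, -2))) = √(-49198 + (22 + 16*(-2 - 3*(-5)))) = √(-49198 + (22 + 16*(-2 + 15))) = √(-49198 + (22 + 16*13)) = √(-49198 + (22 + 208)) = √(-49198 + 230) = √(-48968) = 2*I*√12242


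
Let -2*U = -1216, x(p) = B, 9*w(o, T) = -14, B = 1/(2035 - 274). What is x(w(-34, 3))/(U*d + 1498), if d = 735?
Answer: 1/789593658 ≈ 1.2665e-9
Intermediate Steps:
B = 1/1761 ≈ 0.00056786
w(o, T) = -14/9 (w(o, T) = (⅑)*(-14) = -14/9)
x(p) = 1/1761
U = 608 (U = -½*(-1216) = 608)
x(w(-34, 3))/(U*d + 1498) = 1/(1761*(608*735 + 1498)) = 1/(1761*(446880 + 1498)) = (1/1761)/448378 = (1/1761)*(1/448378) = 1/789593658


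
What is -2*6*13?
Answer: -156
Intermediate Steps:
-2*6*13 = -12*13 = -156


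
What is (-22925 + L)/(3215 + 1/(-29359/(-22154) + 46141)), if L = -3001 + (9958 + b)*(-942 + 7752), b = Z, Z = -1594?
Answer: 5290812305883702/298772019259 ≈ 17709.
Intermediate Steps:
b = -1594
L = 56955839 (L = -3001 + (9958 - 1594)*(-942 + 7752) = -3001 + 8364*6810 = -3001 + 56958840 = 56955839)
(-22925 + L)/(3215 + 1/(-29359/(-22154) + 46141)) = (-22925 + 56955839)/(3215 + 1/(-29359/(-22154) + 46141)) = 56932914/(3215 + 1/(-29359*(-1/22154) + 46141)) = 56932914/(3215 + 1/(2669/2014 + 46141)) = 56932914/(3215 + 1/(92930643/2014)) = 56932914/(3215 + 2014/92930643) = 56932914/(298772019259/92930643) = 56932914*(92930643/298772019259) = 5290812305883702/298772019259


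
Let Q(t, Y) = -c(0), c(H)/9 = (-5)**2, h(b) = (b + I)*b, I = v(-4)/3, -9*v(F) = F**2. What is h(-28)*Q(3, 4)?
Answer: -540400/3 ≈ -1.8013e+5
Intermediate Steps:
v(F) = -F**2/9
I = -16/27 (I = -1/9*(-4)**2/3 = -1/9*16*(1/3) = -16/9*1/3 = -16/27 ≈ -0.59259)
h(b) = b*(-16/27 + b) (h(b) = (b - 16/27)*b = (-16/27 + b)*b = b*(-16/27 + b))
c(H) = 225 (c(H) = 9*(-5)**2 = 9*25 = 225)
Q(t, Y) = -225 (Q(t, Y) = -1*225 = -225)
h(-28)*Q(3, 4) = ((1/27)*(-28)*(-16 + 27*(-28)))*(-225) = ((1/27)*(-28)*(-16 - 756))*(-225) = ((1/27)*(-28)*(-772))*(-225) = (21616/27)*(-225) = -540400/3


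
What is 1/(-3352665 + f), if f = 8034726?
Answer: 1/4682061 ≈ 2.1358e-7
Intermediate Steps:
1/(-3352665 + f) = 1/(-3352665 + 8034726) = 1/4682061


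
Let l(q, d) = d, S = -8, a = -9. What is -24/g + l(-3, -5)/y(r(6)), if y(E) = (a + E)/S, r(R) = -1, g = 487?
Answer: -1972/487 ≈ -4.0493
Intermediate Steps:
y(E) = 9/8 - E/8 (y(E) = (-9 + E)/(-8) = (-9 + E)*(-⅛) = 9/8 - E/8)
-24/g + l(-3, -5)/y(r(6)) = -24/487 - 5/(9/8 - ⅛*(-1)) = -24*1/487 - 5/(9/8 + ⅛) = -24/487 - 5/5/4 = -24/487 - 5*⅘ = -24/487 - 4 = -1972/487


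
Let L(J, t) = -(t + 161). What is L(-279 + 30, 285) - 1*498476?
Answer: -498922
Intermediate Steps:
L(J, t) = -161 - t (L(J, t) = -(161 + t) = -161 - t)
L(-279 + 30, 285) - 1*498476 = (-161 - 1*285) - 1*498476 = (-161 - 285) - 498476 = -446 - 498476 = -498922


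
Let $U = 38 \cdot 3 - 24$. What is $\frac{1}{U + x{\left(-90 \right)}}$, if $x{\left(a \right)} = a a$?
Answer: $\frac{1}{8190} \approx 0.0001221$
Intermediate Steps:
$x{\left(a \right)} = a^{2}$
$U = 90$ ($U = 114 - 24 = 90$)
$\frac{1}{U + x{\left(-90 \right)}} = \frac{1}{90 + \left(-90\right)^{2}} = \frac{1}{90 + 8100} = \frac{1}{8190}$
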